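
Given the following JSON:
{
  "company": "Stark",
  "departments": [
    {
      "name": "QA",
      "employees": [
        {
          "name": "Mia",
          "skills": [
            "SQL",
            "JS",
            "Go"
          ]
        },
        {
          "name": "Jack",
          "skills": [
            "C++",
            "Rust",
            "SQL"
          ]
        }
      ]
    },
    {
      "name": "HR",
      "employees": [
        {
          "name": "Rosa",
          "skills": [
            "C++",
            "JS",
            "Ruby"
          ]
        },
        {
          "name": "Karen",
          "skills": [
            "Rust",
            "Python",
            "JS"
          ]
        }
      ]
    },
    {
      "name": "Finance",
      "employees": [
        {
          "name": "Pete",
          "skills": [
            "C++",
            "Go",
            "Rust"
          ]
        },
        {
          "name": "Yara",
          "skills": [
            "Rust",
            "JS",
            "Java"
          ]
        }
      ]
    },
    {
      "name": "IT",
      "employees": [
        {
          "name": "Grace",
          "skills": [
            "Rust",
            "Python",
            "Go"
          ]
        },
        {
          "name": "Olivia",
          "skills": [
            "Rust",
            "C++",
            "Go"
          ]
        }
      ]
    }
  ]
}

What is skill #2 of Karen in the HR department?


Path: departments[1].employees[1].skills[1]
Value: Python

ANSWER: Python


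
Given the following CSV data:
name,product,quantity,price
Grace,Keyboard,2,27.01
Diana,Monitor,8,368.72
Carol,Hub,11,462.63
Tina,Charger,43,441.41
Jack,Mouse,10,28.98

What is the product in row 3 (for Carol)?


Row 3: Carol
Column 'product' = Hub

ANSWER: Hub


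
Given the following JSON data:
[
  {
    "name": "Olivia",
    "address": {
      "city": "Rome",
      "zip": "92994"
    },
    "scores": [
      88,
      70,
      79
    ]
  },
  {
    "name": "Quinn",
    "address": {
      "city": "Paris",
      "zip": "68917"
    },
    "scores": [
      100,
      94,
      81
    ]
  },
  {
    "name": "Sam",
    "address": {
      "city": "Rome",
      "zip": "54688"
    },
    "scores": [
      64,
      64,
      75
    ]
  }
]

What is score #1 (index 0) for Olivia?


Path: records[0].scores[0]
Value: 88

ANSWER: 88


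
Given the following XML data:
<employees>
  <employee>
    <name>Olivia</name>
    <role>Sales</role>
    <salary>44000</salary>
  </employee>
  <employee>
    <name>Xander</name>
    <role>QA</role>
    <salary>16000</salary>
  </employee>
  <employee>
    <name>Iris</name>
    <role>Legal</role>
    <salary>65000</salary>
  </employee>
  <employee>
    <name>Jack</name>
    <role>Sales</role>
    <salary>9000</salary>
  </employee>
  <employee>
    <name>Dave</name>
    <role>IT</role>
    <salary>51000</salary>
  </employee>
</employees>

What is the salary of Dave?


Searching for <employee> with <name>Dave</name>
Found at position 5
<salary>51000</salary>

ANSWER: 51000


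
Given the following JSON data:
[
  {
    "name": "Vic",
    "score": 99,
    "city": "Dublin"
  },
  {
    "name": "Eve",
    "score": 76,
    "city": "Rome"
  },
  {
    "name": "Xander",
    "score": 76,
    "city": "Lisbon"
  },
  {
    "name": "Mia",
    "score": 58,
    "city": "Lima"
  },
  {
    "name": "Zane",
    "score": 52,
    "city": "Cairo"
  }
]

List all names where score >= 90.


Filtering records where score >= 90:
  Vic (score=99) -> YES
  Eve (score=76) -> no
  Xander (score=76) -> no
  Mia (score=58) -> no
  Zane (score=52) -> no


ANSWER: Vic


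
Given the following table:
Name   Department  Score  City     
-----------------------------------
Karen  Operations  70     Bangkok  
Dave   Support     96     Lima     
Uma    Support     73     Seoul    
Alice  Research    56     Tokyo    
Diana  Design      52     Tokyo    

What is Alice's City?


Row 4: Alice
City = Tokyo

ANSWER: Tokyo


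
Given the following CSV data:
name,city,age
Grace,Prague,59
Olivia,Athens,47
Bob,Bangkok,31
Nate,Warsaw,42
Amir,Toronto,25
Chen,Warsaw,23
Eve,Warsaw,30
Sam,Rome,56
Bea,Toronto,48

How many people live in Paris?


Scanning city column for 'Paris':
Total matches: 0

ANSWER: 0


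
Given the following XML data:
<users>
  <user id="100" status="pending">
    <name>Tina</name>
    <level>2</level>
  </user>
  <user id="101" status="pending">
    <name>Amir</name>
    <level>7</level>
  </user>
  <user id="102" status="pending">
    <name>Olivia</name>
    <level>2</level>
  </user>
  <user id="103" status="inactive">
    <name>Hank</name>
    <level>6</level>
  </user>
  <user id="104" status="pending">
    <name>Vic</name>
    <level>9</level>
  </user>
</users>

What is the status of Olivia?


Finding user with name = Olivia
user id="102" status="pending"

ANSWER: pending


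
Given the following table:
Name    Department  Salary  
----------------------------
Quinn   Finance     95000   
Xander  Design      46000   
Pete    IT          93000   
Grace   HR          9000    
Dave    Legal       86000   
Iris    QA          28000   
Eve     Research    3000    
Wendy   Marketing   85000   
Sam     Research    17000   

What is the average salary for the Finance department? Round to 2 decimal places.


Finance department members:
  Quinn: 95000
Sum = 95000
Count = 1
Average = 95000 / 1 = 95000.00

ANSWER: 95000.00


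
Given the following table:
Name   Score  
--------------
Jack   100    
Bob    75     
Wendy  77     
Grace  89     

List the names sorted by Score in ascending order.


Sorting by Score (ascending):
  Bob: 75
  Wendy: 77
  Grace: 89
  Jack: 100


ANSWER: Bob, Wendy, Grace, Jack


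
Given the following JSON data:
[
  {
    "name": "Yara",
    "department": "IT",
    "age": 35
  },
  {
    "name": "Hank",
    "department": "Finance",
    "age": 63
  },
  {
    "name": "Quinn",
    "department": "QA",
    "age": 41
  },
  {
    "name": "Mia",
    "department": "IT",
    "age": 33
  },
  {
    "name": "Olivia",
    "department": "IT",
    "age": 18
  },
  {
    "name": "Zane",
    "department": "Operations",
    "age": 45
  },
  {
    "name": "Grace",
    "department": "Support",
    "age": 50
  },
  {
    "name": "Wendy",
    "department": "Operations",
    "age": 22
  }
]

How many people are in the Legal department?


Scanning records for department = Legal
  No matches found
Count: 0

ANSWER: 0


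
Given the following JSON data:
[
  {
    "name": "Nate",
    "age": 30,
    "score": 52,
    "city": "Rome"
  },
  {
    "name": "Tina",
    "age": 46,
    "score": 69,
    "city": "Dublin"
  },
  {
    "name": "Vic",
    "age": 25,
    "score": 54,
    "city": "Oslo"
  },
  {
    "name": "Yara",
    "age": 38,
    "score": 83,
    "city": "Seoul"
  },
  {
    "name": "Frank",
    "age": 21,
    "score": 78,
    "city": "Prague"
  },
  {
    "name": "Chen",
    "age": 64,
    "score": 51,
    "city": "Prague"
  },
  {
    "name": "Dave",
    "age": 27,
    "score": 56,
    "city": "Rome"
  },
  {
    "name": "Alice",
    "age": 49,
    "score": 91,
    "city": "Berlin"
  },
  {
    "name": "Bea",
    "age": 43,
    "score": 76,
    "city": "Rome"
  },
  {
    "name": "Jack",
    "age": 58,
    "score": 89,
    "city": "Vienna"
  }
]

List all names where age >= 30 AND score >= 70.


Checking both conditions:
  Nate (age=30, score=52) -> no
  Tina (age=46, score=69) -> no
  Vic (age=25, score=54) -> no
  Yara (age=38, score=83) -> YES
  Frank (age=21, score=78) -> no
  Chen (age=64, score=51) -> no
  Dave (age=27, score=56) -> no
  Alice (age=49, score=91) -> YES
  Bea (age=43, score=76) -> YES
  Jack (age=58, score=89) -> YES


ANSWER: Yara, Alice, Bea, Jack


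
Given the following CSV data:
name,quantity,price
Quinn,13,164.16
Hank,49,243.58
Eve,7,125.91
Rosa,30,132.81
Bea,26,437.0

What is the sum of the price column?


Values in 'price' column:
  Row 1: 164.16
  Row 2: 243.58
  Row 3: 125.91
  Row 4: 132.81
  Row 5: 437.0
Sum = 164.16 + 243.58 + 125.91 + 132.81 + 437.0 = 1103.46

ANSWER: 1103.46


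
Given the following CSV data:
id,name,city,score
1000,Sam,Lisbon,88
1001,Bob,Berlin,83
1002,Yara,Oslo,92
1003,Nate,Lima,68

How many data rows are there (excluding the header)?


Counting rows (excluding header):
Header: id,name,city,score
Data rows: 4

ANSWER: 4


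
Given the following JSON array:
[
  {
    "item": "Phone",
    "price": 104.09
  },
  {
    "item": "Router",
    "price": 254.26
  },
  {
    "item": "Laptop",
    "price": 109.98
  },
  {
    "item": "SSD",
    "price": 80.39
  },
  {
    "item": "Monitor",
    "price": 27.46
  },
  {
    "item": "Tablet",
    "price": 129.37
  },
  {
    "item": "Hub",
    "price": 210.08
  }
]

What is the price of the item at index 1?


Array index 1 -> Router
price = 254.26

ANSWER: 254.26


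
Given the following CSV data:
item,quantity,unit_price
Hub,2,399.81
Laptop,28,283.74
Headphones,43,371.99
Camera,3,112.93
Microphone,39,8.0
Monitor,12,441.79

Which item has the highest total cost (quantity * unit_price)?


Computing row totals:
  Hub: 799.62
  Laptop: 7944.72
  Headphones: 15995.57
  Camera: 338.79
  Microphone: 312.0
  Monitor: 5301.48
Maximum: Headphones (15995.57)

ANSWER: Headphones


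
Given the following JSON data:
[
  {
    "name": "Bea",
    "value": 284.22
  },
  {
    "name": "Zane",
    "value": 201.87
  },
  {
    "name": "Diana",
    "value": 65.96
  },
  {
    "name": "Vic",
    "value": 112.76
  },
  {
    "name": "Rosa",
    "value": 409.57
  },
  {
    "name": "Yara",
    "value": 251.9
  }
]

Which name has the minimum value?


Comparing values:
  Bea: 284.22
  Zane: 201.87
  Diana: 65.96
  Vic: 112.76
  Rosa: 409.57
  Yara: 251.9
Minimum: Diana (65.96)

ANSWER: Diana


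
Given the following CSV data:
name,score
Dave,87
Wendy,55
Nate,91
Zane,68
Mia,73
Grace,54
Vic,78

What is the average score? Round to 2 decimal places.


Scores: 87, 55, 91, 68, 73, 54, 78
Sum = 506
Count = 7
Average = 506 / 7 = 72.29

ANSWER: 72.29


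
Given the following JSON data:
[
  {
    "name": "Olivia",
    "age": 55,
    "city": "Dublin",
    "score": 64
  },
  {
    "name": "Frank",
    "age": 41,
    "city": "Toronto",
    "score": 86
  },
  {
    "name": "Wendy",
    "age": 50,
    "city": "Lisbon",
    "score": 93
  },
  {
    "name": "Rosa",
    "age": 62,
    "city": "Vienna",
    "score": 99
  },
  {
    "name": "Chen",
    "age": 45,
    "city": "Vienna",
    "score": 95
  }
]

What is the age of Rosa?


Looking up record where name = Rosa
Record index: 3
Field 'age' = 62

ANSWER: 62


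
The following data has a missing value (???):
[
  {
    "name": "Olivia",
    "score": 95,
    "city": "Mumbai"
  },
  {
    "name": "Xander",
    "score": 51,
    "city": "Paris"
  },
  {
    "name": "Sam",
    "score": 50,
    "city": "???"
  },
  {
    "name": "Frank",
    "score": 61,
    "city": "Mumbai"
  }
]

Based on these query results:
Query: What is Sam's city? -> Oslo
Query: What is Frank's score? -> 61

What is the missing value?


The missing value is Sam's city
From query: Sam's city = Oslo

ANSWER: Oslo


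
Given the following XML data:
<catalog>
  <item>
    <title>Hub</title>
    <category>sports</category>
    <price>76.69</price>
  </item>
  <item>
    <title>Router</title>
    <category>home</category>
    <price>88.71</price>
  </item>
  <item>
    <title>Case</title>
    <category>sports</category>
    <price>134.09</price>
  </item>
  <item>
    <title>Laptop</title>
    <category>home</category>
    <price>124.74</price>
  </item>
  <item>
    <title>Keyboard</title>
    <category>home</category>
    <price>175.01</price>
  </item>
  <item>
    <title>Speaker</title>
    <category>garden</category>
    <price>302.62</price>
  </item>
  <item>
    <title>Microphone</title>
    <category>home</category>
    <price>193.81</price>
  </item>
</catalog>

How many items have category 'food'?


Scanning <item> elements for <category>food</category>:
Count: 0

ANSWER: 0


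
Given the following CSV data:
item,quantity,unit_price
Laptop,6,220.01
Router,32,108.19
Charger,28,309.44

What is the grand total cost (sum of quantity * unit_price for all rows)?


Computing row totals:
  Laptop: 6 * 220.01 = 1320.06
  Router: 32 * 108.19 = 3462.08
  Charger: 28 * 309.44 = 8664.32
Grand total = 1320.06 + 3462.08 + 8664.32 = 13446.46

ANSWER: 13446.46


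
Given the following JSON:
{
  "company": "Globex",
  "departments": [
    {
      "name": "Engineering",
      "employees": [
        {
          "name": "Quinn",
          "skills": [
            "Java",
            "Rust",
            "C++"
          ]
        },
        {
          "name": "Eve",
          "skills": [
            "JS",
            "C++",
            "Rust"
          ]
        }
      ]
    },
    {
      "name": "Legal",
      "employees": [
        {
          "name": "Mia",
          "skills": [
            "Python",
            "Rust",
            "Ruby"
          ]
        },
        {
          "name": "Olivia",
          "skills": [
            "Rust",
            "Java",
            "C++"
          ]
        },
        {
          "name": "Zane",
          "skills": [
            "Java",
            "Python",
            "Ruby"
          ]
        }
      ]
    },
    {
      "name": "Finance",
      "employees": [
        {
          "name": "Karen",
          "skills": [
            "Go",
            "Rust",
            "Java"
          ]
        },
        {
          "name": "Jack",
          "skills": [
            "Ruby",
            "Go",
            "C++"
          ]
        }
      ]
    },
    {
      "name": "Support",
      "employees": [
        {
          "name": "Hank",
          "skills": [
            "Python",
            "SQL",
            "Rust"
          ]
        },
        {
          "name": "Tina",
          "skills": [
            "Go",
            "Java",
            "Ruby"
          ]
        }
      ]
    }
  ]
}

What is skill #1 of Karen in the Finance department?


Path: departments[2].employees[0].skills[0]
Value: Go

ANSWER: Go


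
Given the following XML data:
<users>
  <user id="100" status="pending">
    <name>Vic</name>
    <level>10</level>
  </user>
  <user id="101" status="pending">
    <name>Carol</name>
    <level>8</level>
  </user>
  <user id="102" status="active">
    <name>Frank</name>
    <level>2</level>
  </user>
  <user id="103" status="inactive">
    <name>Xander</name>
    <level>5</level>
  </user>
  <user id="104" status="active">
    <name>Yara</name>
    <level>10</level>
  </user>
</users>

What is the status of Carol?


Finding user with name = Carol
user id="101" status="pending"

ANSWER: pending


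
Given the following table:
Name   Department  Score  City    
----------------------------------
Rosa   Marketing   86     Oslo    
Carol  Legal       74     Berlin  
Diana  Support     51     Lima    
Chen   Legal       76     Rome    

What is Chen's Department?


Row 4: Chen
Department = Legal

ANSWER: Legal


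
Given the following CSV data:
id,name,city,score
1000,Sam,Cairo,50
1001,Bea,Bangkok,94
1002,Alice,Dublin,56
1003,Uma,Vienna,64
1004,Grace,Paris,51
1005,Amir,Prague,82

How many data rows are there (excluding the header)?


Counting rows (excluding header):
Header: id,name,city,score
Data rows: 6

ANSWER: 6


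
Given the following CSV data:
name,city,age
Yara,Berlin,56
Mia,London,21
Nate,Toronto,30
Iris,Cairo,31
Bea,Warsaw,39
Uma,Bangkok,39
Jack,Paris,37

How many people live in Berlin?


Scanning city column for 'Berlin':
  Row 1: Yara -> MATCH
Total matches: 1

ANSWER: 1


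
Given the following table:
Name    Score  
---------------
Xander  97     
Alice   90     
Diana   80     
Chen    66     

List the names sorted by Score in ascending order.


Sorting by Score (ascending):
  Chen: 66
  Diana: 80
  Alice: 90
  Xander: 97


ANSWER: Chen, Diana, Alice, Xander


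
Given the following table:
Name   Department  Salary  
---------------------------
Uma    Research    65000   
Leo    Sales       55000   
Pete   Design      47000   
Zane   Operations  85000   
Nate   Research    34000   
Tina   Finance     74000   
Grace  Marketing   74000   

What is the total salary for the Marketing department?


Marketing department members:
  Grace: 74000
Total = 74000 = 74000

ANSWER: 74000


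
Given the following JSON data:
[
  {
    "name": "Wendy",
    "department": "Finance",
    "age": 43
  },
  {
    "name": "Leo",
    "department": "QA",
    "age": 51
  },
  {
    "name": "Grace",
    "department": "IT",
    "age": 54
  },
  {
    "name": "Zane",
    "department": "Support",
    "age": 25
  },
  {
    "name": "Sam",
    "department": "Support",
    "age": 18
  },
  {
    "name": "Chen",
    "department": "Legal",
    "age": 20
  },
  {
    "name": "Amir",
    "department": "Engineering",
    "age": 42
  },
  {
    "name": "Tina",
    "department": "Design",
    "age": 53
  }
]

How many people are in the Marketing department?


Scanning records for department = Marketing
  No matches found
Count: 0

ANSWER: 0


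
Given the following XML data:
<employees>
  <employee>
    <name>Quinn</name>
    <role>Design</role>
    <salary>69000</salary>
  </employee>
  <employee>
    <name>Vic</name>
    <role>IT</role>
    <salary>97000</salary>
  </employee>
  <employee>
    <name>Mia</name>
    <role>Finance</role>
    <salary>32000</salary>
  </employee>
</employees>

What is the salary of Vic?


Searching for <employee> with <name>Vic</name>
Found at position 2
<salary>97000</salary>

ANSWER: 97000


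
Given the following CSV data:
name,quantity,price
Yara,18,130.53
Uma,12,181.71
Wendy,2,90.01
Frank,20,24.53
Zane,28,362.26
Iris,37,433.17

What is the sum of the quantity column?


Values in 'quantity' column:
  Row 1: 18
  Row 2: 12
  Row 3: 2
  Row 4: 20
  Row 5: 28
  Row 6: 37
Sum = 18 + 12 + 2 + 20 + 28 + 37 = 117

ANSWER: 117


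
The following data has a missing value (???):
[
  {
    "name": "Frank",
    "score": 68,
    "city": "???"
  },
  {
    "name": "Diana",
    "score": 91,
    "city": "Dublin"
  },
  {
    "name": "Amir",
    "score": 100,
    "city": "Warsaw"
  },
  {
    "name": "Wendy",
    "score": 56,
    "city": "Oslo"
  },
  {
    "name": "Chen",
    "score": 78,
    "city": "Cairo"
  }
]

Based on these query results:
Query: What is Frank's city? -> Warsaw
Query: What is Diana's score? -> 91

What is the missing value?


The missing value is Frank's city
From query: Frank's city = Warsaw

ANSWER: Warsaw


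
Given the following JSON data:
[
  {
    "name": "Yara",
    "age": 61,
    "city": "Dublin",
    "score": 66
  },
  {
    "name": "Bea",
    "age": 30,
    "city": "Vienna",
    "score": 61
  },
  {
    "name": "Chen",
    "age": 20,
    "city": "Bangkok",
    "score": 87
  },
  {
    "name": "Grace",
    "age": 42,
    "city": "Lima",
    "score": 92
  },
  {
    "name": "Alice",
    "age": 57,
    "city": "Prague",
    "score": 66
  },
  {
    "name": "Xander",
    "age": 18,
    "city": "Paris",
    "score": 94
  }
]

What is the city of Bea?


Looking up record where name = Bea
Record index: 1
Field 'city' = Vienna

ANSWER: Vienna


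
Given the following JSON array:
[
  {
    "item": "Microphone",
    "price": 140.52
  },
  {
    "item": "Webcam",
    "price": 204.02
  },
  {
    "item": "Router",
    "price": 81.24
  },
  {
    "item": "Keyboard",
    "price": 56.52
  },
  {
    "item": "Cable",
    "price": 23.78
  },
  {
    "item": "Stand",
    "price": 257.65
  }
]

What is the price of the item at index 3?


Array index 3 -> Keyboard
price = 56.52

ANSWER: 56.52


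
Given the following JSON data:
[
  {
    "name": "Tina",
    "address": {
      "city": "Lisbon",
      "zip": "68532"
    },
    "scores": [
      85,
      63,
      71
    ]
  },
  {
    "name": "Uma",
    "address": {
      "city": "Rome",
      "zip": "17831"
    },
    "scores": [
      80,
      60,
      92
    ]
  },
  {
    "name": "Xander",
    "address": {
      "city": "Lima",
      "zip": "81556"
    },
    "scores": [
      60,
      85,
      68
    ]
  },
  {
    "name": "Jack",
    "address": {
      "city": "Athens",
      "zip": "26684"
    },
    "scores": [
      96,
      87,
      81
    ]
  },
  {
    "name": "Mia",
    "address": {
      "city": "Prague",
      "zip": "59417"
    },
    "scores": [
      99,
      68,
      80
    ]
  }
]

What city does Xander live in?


Path: records[2].address.city
Value: Lima

ANSWER: Lima


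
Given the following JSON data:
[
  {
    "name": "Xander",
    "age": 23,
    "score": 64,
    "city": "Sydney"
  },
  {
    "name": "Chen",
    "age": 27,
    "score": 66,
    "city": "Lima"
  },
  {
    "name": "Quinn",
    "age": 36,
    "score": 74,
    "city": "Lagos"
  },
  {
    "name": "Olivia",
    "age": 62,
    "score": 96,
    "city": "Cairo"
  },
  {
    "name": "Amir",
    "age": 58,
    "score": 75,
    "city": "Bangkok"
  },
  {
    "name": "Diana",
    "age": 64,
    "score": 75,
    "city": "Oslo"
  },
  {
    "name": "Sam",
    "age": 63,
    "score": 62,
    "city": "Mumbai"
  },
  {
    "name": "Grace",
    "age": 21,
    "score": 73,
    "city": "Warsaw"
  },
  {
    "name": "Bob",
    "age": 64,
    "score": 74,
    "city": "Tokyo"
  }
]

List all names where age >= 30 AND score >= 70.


Checking both conditions:
  Xander (age=23, score=64) -> no
  Chen (age=27, score=66) -> no
  Quinn (age=36, score=74) -> YES
  Olivia (age=62, score=96) -> YES
  Amir (age=58, score=75) -> YES
  Diana (age=64, score=75) -> YES
  Sam (age=63, score=62) -> no
  Grace (age=21, score=73) -> no
  Bob (age=64, score=74) -> YES


ANSWER: Quinn, Olivia, Amir, Diana, Bob


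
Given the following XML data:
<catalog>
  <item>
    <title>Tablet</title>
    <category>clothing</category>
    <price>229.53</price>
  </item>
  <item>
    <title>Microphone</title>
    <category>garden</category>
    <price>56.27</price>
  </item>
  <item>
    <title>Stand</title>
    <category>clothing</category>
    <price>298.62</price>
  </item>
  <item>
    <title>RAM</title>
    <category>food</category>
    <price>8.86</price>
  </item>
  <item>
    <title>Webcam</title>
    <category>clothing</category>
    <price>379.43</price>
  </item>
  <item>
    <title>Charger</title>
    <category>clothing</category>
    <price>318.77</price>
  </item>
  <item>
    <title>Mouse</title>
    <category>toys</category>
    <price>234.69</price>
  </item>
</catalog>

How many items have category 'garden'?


Scanning <item> elements for <category>garden</category>:
  Item 2: Microphone -> MATCH
Count: 1

ANSWER: 1


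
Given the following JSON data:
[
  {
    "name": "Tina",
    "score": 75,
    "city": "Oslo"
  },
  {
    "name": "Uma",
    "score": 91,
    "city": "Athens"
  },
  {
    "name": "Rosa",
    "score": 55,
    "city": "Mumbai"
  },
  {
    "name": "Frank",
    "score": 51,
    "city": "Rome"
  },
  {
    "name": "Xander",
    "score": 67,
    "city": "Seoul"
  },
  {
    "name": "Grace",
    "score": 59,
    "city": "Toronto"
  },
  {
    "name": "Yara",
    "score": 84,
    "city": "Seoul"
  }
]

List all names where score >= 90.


Filtering records where score >= 90:
  Tina (score=75) -> no
  Uma (score=91) -> YES
  Rosa (score=55) -> no
  Frank (score=51) -> no
  Xander (score=67) -> no
  Grace (score=59) -> no
  Yara (score=84) -> no


ANSWER: Uma


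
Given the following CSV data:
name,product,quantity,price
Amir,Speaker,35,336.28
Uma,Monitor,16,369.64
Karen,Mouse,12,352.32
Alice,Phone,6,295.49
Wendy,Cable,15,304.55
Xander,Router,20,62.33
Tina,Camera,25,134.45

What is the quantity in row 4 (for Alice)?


Row 4: Alice
Column 'quantity' = 6

ANSWER: 6


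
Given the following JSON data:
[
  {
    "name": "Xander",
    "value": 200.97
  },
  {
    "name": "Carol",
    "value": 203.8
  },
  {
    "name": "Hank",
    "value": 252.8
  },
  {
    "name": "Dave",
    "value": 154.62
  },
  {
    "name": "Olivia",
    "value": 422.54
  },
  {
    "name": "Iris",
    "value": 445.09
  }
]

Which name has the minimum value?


Comparing values:
  Xander: 200.97
  Carol: 203.8
  Hank: 252.8
  Dave: 154.62
  Olivia: 422.54
  Iris: 445.09
Minimum: Dave (154.62)

ANSWER: Dave


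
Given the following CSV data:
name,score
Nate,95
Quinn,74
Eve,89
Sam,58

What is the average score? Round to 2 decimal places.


Scores: 95, 74, 89, 58
Sum = 316
Count = 4
Average = 316 / 4 = 79.00

ANSWER: 79.00


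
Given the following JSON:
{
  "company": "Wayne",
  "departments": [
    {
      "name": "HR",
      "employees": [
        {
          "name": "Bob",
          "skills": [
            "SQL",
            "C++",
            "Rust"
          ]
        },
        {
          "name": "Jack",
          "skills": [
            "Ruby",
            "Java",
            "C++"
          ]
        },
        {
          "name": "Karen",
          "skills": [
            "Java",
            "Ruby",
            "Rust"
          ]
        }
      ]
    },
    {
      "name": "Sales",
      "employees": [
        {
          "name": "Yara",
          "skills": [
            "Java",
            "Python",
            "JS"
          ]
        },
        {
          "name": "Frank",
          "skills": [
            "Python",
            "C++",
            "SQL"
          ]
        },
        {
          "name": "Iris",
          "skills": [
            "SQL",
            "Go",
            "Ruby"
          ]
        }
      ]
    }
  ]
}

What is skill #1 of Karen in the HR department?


Path: departments[0].employees[2].skills[0]
Value: Java

ANSWER: Java


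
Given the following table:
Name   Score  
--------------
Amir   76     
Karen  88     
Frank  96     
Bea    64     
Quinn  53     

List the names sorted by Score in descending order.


Sorting by Score (descending):
  Frank: 96
  Karen: 88
  Amir: 76
  Bea: 64
  Quinn: 53


ANSWER: Frank, Karen, Amir, Bea, Quinn


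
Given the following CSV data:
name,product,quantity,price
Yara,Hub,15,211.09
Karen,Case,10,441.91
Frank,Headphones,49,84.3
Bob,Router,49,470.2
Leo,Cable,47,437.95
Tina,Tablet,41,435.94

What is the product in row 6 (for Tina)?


Row 6: Tina
Column 'product' = Tablet

ANSWER: Tablet


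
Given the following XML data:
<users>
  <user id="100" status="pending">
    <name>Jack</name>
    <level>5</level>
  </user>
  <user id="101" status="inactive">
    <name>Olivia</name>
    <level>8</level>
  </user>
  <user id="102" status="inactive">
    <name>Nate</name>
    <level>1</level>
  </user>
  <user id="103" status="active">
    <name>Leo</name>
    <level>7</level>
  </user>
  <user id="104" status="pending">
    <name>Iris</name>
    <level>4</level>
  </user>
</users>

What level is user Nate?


Finding user: Nate
<level>1</level>

ANSWER: 1


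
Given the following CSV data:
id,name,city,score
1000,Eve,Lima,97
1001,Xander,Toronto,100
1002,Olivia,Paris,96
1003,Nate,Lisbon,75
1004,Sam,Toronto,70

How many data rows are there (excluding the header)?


Counting rows (excluding header):
Header: id,name,city,score
Data rows: 5

ANSWER: 5


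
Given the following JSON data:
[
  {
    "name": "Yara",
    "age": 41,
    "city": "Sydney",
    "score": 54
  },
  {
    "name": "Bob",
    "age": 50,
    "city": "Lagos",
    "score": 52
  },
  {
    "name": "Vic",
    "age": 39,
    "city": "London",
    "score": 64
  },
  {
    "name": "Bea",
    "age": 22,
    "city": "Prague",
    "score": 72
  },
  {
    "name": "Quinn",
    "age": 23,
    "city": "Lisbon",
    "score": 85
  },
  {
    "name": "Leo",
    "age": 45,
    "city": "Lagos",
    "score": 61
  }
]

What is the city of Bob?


Looking up record where name = Bob
Record index: 1
Field 'city' = Lagos

ANSWER: Lagos


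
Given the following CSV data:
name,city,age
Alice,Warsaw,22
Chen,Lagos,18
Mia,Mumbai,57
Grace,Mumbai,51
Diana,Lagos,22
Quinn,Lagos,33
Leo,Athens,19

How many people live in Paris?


Scanning city column for 'Paris':
Total matches: 0

ANSWER: 0


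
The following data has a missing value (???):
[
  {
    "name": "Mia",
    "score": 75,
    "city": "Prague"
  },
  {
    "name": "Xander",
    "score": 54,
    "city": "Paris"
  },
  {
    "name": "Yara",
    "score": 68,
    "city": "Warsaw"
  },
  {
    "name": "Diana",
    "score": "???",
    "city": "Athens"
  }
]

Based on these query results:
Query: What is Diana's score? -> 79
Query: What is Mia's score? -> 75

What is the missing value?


The missing value is Diana's score
From query: Diana's score = 79

ANSWER: 79


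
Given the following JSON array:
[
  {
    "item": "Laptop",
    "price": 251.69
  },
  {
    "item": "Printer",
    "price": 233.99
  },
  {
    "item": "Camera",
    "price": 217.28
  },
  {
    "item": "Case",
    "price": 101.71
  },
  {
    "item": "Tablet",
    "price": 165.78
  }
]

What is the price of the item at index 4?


Array index 4 -> Tablet
price = 165.78

ANSWER: 165.78


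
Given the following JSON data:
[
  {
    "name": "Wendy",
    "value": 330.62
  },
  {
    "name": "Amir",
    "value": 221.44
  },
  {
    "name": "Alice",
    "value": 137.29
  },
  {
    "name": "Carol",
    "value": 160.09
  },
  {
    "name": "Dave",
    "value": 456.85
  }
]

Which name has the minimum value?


Comparing values:
  Wendy: 330.62
  Amir: 221.44
  Alice: 137.29
  Carol: 160.09
  Dave: 456.85
Minimum: Alice (137.29)

ANSWER: Alice


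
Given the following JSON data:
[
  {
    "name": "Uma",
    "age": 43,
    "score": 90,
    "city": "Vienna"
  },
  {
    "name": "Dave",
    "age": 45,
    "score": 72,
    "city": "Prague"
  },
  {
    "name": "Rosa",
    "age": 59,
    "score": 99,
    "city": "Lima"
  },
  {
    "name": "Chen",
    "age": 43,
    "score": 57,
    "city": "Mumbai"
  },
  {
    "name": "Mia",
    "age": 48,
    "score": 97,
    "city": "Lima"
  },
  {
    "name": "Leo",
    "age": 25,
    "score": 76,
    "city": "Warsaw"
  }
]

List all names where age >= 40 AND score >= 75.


Checking both conditions:
  Uma (age=43, score=90) -> YES
  Dave (age=45, score=72) -> no
  Rosa (age=59, score=99) -> YES
  Chen (age=43, score=57) -> no
  Mia (age=48, score=97) -> YES
  Leo (age=25, score=76) -> no


ANSWER: Uma, Rosa, Mia


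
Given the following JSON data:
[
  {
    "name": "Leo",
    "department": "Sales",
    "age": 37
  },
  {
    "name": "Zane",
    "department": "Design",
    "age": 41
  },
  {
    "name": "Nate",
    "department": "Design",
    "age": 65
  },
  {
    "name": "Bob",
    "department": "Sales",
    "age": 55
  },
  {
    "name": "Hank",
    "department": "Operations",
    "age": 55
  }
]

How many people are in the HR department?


Scanning records for department = HR
  No matches found
Count: 0

ANSWER: 0


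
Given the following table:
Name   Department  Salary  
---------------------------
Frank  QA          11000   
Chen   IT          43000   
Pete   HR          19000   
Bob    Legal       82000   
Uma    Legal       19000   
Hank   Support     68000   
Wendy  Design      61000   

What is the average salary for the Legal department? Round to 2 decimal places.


Legal department members:
  Bob: 82000
  Uma: 19000
Sum = 101000
Count = 2
Average = 101000 / 2 = 50500.00

ANSWER: 50500.00


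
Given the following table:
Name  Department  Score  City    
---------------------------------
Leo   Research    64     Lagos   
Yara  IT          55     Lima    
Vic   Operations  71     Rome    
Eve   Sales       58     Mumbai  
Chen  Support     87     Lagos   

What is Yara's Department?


Row 2: Yara
Department = IT

ANSWER: IT


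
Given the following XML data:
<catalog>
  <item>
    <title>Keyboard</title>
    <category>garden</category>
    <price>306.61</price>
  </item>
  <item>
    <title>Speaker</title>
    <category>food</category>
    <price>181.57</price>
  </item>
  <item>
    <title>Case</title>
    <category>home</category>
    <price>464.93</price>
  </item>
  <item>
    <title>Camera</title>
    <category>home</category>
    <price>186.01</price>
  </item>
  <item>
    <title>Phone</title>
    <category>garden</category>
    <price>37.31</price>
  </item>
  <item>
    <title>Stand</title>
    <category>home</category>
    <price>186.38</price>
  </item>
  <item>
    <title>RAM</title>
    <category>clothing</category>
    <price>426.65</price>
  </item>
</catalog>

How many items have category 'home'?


Scanning <item> elements for <category>home</category>:
  Item 3: Case -> MATCH
  Item 4: Camera -> MATCH
  Item 6: Stand -> MATCH
Count: 3

ANSWER: 3


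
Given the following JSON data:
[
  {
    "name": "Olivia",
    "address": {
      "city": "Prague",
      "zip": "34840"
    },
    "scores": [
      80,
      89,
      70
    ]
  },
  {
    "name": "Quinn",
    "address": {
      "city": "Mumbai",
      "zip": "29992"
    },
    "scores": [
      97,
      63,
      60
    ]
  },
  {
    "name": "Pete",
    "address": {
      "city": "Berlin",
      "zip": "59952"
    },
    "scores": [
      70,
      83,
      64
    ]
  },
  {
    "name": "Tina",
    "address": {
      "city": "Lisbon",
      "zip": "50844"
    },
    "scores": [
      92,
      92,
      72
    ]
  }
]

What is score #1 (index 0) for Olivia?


Path: records[0].scores[0]
Value: 80

ANSWER: 80


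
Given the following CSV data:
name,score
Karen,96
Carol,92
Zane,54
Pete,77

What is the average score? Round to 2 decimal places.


Scores: 96, 92, 54, 77
Sum = 319
Count = 4
Average = 319 / 4 = 79.75

ANSWER: 79.75


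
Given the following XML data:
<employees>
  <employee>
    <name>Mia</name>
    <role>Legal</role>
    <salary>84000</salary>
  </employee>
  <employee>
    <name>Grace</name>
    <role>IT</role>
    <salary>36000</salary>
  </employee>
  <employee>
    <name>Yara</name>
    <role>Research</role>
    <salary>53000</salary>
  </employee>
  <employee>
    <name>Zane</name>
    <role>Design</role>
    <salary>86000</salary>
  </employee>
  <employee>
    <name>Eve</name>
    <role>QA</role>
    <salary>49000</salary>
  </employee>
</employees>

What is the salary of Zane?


Searching for <employee> with <name>Zane</name>
Found at position 4
<salary>86000</salary>

ANSWER: 86000


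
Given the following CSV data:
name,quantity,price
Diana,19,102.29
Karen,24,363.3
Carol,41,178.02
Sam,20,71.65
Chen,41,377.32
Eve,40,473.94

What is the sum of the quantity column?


Values in 'quantity' column:
  Row 1: 19
  Row 2: 24
  Row 3: 41
  Row 4: 20
  Row 5: 41
  Row 6: 40
Sum = 19 + 24 + 41 + 20 + 41 + 40 = 185

ANSWER: 185


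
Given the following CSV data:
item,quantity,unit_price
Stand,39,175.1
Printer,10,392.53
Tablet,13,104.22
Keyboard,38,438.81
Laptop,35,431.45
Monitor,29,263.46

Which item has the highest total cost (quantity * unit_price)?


Computing row totals:
  Stand: 6828.9
  Printer: 3925.3
  Tablet: 1354.86
  Keyboard: 16674.78
  Laptop: 15100.75
  Monitor: 7640.34
Maximum: Keyboard (16674.78)

ANSWER: Keyboard


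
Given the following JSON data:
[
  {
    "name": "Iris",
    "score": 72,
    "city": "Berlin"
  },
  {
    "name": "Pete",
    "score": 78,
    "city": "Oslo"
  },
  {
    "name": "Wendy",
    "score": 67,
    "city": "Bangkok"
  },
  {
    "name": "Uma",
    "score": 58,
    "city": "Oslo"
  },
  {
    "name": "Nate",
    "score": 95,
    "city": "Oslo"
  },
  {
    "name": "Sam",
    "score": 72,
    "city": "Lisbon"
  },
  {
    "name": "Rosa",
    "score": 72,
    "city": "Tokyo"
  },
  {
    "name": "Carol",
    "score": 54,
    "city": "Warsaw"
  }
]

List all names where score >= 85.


Filtering records where score >= 85:
  Iris (score=72) -> no
  Pete (score=78) -> no
  Wendy (score=67) -> no
  Uma (score=58) -> no
  Nate (score=95) -> YES
  Sam (score=72) -> no
  Rosa (score=72) -> no
  Carol (score=54) -> no


ANSWER: Nate


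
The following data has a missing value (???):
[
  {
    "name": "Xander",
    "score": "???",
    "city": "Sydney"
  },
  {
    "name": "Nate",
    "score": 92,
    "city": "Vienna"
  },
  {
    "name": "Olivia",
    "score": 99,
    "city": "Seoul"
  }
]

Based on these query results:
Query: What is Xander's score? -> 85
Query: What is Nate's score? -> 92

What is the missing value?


The missing value is Xander's score
From query: Xander's score = 85

ANSWER: 85


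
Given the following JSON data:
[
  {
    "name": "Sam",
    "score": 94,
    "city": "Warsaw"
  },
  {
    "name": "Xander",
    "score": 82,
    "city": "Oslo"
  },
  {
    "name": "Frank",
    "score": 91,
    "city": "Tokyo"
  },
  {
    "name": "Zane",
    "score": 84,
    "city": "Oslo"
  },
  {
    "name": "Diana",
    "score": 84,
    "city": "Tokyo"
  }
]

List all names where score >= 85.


Filtering records where score >= 85:
  Sam (score=94) -> YES
  Xander (score=82) -> no
  Frank (score=91) -> YES
  Zane (score=84) -> no
  Diana (score=84) -> no


ANSWER: Sam, Frank


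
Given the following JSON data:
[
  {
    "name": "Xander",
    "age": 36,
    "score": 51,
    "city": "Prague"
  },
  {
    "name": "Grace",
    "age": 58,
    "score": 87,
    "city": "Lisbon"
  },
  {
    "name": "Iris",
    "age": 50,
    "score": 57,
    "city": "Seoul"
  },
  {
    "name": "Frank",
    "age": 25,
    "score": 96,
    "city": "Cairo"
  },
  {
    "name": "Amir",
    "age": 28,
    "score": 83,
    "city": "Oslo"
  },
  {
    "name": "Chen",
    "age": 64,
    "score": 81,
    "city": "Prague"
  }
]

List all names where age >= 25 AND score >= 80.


Checking both conditions:
  Xander (age=36, score=51) -> no
  Grace (age=58, score=87) -> YES
  Iris (age=50, score=57) -> no
  Frank (age=25, score=96) -> YES
  Amir (age=28, score=83) -> YES
  Chen (age=64, score=81) -> YES


ANSWER: Grace, Frank, Amir, Chen


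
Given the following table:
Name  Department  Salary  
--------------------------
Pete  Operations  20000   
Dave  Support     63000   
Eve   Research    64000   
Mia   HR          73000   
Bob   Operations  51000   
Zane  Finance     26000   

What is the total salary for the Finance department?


Finance department members:
  Zane: 26000
Total = 26000 = 26000

ANSWER: 26000


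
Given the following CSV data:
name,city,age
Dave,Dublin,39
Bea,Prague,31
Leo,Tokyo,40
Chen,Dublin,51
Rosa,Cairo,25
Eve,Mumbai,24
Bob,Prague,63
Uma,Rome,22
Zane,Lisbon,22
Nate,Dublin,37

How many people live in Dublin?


Scanning city column for 'Dublin':
  Row 1: Dave -> MATCH
  Row 4: Chen -> MATCH
  Row 10: Nate -> MATCH
Total matches: 3

ANSWER: 3


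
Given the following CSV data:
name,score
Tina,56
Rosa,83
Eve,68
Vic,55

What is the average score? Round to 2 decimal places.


Scores: 56, 83, 68, 55
Sum = 262
Count = 4
Average = 262 / 4 = 65.50

ANSWER: 65.50


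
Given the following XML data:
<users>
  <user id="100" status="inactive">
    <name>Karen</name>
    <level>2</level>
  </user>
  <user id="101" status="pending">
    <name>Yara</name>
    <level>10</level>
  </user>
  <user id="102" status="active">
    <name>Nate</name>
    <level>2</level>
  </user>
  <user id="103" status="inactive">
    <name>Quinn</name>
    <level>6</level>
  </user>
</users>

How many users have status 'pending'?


Counting users with status='pending':
  Yara (id=101) -> MATCH
Count: 1

ANSWER: 1


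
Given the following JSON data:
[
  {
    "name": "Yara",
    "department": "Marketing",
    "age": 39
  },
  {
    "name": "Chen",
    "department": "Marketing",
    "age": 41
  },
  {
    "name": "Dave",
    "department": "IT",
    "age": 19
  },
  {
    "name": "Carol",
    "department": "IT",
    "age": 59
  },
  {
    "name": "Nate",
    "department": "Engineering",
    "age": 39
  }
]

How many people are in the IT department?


Scanning records for department = IT
  Record 2: Dave
  Record 3: Carol
Count: 2

ANSWER: 2


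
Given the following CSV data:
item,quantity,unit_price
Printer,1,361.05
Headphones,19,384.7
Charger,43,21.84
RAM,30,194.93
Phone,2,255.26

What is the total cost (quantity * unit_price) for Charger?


Row: Charger
quantity = 43
unit_price = 21.84
total = 43 * 21.84 = 939.12

ANSWER: 939.12


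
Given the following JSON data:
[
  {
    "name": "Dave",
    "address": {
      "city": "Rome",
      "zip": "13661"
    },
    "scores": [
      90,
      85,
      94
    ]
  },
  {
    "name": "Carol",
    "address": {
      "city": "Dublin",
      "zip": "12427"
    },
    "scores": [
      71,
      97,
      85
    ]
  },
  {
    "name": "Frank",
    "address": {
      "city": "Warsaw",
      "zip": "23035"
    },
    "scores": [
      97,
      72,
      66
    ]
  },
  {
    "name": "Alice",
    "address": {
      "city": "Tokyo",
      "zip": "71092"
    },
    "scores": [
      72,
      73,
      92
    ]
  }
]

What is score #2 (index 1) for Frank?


Path: records[2].scores[1]
Value: 72

ANSWER: 72
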